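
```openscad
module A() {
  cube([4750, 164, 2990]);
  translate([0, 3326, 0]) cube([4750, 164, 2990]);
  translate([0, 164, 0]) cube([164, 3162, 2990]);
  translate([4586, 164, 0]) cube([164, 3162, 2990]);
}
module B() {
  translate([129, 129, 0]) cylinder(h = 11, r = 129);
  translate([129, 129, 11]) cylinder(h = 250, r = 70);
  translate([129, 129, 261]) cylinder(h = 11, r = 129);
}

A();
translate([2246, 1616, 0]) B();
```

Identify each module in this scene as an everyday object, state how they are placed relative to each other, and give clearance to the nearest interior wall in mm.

Clearances: x = 2082, y = 1452; minimum 1452 mm.

A is a house frame. B is a spool. The spool sits inside the house frame, centred. The clearance to the nearest interior wall is 1452 mm.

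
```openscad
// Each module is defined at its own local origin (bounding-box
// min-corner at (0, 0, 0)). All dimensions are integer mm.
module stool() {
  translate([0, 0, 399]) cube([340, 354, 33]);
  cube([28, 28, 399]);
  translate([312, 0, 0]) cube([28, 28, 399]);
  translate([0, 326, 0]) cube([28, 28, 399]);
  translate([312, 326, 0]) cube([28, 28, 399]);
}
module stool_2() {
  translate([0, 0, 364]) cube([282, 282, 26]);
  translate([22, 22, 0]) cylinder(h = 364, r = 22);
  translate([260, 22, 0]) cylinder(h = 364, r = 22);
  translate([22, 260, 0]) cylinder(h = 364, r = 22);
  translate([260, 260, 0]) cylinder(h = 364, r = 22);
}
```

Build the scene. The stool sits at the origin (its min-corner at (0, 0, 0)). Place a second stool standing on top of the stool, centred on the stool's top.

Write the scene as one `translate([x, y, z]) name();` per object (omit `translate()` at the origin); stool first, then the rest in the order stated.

stool();
translate([29, 36, 432]) stool_2();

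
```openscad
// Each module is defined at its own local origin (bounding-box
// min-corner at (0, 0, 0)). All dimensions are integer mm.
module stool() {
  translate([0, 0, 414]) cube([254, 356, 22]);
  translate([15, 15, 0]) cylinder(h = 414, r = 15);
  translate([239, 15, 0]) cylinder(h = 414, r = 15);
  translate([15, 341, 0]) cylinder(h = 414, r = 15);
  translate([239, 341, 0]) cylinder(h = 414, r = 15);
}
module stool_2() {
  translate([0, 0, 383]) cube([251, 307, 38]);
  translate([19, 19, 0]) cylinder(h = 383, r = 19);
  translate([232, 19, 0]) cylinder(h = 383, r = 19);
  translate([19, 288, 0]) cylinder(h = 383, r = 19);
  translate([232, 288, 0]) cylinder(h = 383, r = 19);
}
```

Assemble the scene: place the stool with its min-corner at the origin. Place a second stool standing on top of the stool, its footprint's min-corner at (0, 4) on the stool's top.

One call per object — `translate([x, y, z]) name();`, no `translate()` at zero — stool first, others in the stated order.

stool();
translate([0, 4, 436]) stool_2();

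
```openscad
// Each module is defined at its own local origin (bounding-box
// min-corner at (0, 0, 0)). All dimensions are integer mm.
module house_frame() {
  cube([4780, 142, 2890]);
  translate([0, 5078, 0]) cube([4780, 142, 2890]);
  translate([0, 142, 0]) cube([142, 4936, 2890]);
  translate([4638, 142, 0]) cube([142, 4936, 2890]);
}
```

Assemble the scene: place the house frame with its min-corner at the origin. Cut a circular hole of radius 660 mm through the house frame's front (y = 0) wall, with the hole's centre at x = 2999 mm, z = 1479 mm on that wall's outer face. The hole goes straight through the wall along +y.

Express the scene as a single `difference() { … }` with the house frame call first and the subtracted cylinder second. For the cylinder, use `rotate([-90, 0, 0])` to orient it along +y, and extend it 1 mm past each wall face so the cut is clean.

difference() {
  house_frame();
  translate([2999, -1, 1479]) rotate([-90, 0, 0]) cylinder(h = 144, r = 660);
}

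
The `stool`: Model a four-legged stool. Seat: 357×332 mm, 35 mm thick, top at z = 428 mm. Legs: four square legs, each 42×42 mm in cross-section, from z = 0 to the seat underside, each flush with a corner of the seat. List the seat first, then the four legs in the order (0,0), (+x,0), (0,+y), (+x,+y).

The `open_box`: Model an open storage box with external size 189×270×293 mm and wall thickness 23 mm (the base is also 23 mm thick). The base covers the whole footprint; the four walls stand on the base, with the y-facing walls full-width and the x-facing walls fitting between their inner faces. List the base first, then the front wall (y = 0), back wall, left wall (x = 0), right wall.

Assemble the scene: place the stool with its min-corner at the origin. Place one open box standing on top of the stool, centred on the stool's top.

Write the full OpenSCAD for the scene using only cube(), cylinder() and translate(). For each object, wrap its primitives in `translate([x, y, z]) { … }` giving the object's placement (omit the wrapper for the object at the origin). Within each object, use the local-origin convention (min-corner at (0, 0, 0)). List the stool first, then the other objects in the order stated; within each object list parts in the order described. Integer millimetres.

translate([0, 0, 393]) cube([357, 332, 35]);
cube([42, 42, 393]);
translate([315, 0, 0]) cube([42, 42, 393]);
translate([0, 290, 0]) cube([42, 42, 393]);
translate([315, 290, 0]) cube([42, 42, 393]);
translate([84, 31, 428]) {
  cube([189, 270, 23]);
  translate([0, 0, 23]) cube([189, 23, 270]);
  translate([0, 247, 23]) cube([189, 23, 270]);
  translate([0, 23, 23]) cube([23, 224, 270]);
  translate([166, 23, 23]) cube([23, 224, 270]);
}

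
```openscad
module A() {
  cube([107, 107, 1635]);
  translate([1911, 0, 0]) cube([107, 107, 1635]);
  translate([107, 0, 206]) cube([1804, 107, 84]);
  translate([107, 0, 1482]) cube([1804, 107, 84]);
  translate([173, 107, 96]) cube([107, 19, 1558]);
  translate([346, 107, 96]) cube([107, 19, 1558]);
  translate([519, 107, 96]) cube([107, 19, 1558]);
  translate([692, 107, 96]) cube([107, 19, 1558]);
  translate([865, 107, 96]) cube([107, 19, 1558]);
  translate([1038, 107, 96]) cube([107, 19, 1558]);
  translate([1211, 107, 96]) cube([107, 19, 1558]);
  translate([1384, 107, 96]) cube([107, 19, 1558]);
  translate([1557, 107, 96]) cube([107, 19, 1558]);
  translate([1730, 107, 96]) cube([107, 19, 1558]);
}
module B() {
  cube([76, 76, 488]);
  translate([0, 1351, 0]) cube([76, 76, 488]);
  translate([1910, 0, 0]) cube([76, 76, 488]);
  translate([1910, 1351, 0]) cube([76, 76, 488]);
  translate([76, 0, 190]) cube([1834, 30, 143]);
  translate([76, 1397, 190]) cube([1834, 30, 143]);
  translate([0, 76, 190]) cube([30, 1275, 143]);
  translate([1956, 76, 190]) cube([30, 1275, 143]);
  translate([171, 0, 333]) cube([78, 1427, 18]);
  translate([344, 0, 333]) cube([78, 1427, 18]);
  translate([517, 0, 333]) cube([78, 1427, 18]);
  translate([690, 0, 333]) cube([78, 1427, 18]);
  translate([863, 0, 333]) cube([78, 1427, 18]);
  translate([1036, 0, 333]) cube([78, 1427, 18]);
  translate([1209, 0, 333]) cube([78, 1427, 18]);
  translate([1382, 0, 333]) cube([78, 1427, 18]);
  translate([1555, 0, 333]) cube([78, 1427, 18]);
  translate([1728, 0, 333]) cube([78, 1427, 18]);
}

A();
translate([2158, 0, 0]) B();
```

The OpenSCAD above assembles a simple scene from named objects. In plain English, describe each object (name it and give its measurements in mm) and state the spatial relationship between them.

A is a fence section. Two 107×107 mm posts, 1635 mm tall, stand on the floor with a clear span of 1804 mm between their inner faces. Two horizontal rails of 107×84 mm section span the gap between the posts with their undersides at z = 206 mm and z = 1482 mm, flush with the posts' −y face. 10 pickets, each 107 mm wide, 19 mm thick and 1558 mm tall, are fixed to the +y face of the rails with their bottoms at z = 96 mm, evenly spaced across the span with equal gaps (rounded down to the nearest mm) at the −x end and between each pair — any rounding remainder accumulates at the +x end.

B is a bed frame 1986 mm long (x) by 1427 mm wide (y). Four 76×76 mm corner posts, 488 mm tall, at the corners of the footprint. Four rails of 30 mm thickness and 143 mm height run between adjacent posts with their undersides at z = 190 mm, their outer faces flush with the outside of the frame (the two x-running rails run between the posts' inner faces; the two y-running rails run between the posts' inner faces). 10 slats, each 78 mm wide (x) and 18 mm thick, lie across the top of the two x-running rails, running the full 1427 mm width of the frame in y; the slats are evenly spaced along x between the inner faces of the end posts with equal gaps (rounded down to the nearest mm) at the −x end and between each pair — any rounding remainder accumulates at the +x end.

The bed frame is on the floor beside the fence section on its +x side.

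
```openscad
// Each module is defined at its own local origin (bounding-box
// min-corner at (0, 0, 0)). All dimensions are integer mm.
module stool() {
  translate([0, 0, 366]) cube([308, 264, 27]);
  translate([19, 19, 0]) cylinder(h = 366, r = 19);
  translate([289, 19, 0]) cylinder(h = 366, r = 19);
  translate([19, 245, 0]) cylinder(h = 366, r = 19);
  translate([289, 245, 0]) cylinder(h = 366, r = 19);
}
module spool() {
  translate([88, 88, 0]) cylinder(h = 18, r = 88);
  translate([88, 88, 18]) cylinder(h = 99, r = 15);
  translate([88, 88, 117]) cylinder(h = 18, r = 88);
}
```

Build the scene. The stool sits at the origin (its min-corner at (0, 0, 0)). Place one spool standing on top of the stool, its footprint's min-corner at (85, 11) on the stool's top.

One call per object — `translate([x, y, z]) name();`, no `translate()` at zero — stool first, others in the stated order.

stool();
translate([85, 11, 393]) spool();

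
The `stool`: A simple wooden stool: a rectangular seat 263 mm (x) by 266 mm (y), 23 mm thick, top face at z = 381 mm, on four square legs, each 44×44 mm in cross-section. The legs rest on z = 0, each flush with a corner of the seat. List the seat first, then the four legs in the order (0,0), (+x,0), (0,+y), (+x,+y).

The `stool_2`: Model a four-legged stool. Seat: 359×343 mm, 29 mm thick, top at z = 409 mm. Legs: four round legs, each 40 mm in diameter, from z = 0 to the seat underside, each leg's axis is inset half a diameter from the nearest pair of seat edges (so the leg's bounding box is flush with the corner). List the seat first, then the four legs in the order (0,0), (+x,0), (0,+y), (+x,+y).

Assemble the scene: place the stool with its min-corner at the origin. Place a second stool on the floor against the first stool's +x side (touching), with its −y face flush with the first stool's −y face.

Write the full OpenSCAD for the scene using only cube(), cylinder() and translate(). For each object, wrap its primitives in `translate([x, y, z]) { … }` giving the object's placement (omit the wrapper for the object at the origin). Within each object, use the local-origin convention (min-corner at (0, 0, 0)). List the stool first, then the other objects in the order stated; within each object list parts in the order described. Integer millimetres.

translate([0, 0, 358]) cube([263, 266, 23]);
cube([44, 44, 358]);
translate([219, 0, 0]) cube([44, 44, 358]);
translate([0, 222, 0]) cube([44, 44, 358]);
translate([219, 222, 0]) cube([44, 44, 358]);
translate([263, 0, 0]) {
  translate([0, 0, 380]) cube([359, 343, 29]);
  translate([20, 20, 0]) cylinder(h = 380, r = 20);
  translate([339, 20, 0]) cylinder(h = 380, r = 20);
  translate([20, 323, 0]) cylinder(h = 380, r = 20);
  translate([339, 323, 0]) cylinder(h = 380, r = 20);
}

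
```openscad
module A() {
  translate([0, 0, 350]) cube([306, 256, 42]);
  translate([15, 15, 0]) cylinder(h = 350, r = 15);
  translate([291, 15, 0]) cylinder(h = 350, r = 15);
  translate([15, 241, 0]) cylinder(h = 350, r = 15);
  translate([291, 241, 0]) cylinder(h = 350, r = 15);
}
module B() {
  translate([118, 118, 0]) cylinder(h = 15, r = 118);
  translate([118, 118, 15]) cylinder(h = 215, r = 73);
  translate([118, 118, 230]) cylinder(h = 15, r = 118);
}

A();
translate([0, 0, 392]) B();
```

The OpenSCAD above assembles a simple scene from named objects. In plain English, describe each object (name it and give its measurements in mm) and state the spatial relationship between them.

A is a four-legged stool. The seat is 306×256 mm, 42 mm thick, top at z = 392 mm. It stands on four round legs, each 30 mm in diameter, from z = 0 to the seat underside, each leg's axis is inset half a diameter from the nearest pair of seat edges (so the leg's bounding box is flush with the corner).

B is a spool: two coaxial disc flanges of radius 118 mm and thickness 15 mm, joined by a core cylinder of radius 73 mm and height 215 mm. The lower flange rests on z = 0 and the three cylinders share a vertical axis.

The spool is on top of the stool.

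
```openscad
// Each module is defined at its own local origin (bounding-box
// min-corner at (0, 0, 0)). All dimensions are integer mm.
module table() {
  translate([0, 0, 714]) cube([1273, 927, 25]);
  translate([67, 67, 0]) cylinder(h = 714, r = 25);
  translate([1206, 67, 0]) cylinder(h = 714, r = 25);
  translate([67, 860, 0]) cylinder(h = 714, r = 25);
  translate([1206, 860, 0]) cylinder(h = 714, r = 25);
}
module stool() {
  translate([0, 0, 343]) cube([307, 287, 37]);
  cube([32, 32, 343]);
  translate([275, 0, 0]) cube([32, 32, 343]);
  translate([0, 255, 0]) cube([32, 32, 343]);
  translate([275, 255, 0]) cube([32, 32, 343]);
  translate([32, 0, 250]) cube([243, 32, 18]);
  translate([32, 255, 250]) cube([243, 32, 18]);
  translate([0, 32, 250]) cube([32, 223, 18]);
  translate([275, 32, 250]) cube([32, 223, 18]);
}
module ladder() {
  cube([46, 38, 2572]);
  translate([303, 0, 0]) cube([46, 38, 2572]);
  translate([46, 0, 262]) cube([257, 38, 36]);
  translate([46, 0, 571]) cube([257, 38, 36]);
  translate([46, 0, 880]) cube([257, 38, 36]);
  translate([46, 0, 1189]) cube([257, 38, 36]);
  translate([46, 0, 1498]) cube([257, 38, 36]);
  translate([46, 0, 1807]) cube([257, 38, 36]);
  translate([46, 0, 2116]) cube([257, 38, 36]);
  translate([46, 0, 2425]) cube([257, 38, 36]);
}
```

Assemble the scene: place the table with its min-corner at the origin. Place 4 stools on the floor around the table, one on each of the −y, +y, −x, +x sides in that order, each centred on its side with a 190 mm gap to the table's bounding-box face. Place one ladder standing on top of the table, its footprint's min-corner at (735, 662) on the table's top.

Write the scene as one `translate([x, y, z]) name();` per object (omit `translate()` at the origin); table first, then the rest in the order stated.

table();
translate([483, -477, 0]) stool();
translate([483, 1117, 0]) stool();
translate([-497, 320, 0]) stool();
translate([1463, 320, 0]) stool();
translate([735, 662, 739]) ladder();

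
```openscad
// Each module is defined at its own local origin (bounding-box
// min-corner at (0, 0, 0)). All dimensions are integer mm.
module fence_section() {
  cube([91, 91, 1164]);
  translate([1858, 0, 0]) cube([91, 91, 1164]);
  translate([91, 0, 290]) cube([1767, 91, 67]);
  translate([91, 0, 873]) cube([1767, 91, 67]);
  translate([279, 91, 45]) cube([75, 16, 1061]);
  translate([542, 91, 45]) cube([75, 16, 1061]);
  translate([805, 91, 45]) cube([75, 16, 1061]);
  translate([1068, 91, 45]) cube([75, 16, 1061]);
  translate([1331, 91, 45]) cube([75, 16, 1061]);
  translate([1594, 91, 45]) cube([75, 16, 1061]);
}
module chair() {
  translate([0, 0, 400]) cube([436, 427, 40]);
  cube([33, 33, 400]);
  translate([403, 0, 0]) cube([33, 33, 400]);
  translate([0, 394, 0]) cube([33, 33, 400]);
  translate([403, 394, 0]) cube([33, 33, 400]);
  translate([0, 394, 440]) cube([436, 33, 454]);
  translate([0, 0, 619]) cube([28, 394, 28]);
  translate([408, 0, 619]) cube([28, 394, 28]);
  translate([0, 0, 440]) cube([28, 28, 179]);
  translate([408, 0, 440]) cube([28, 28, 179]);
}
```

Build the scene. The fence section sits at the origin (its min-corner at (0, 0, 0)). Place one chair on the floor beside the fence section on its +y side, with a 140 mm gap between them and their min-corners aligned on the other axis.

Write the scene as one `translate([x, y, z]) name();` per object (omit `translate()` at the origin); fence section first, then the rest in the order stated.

fence_section();
translate([0, 247, 0]) chair();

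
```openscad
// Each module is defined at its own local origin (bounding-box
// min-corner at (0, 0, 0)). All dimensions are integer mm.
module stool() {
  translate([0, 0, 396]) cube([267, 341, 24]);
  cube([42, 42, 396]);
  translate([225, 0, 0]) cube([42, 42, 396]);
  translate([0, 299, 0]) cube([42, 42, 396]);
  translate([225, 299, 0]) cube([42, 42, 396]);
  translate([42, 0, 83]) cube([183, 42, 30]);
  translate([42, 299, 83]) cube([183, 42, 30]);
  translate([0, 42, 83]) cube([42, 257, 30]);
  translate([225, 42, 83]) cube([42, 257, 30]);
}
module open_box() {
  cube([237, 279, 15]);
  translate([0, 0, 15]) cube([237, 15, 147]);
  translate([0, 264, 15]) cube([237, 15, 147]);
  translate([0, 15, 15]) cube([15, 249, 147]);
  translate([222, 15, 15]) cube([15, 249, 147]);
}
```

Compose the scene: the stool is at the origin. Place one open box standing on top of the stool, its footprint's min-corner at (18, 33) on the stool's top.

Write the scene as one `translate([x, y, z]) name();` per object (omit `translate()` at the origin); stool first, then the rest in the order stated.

stool();
translate([18, 33, 420]) open_box();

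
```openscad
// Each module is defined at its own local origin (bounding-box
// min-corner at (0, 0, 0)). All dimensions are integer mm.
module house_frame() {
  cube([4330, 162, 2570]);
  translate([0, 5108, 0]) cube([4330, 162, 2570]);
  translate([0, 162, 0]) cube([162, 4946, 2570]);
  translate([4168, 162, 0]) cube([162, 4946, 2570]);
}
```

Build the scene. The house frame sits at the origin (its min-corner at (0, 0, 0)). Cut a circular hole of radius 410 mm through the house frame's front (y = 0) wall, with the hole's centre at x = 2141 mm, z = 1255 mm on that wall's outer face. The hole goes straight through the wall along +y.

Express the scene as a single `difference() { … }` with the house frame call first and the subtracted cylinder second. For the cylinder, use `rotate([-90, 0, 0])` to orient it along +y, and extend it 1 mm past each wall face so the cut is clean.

difference() {
  house_frame();
  translate([2141, -1, 1255]) rotate([-90, 0, 0]) cylinder(h = 164, r = 410);
}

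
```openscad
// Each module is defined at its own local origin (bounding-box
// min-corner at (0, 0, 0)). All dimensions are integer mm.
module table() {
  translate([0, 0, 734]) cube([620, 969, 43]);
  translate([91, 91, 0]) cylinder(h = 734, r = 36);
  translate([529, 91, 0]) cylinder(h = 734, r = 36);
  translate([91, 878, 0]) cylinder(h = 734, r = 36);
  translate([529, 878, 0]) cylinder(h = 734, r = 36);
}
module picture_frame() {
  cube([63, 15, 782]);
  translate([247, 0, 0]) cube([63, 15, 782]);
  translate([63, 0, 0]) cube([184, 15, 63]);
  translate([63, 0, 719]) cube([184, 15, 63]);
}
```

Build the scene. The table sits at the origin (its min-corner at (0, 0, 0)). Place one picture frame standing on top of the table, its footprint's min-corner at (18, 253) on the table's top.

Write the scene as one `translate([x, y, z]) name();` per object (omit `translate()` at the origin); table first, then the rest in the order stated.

table();
translate([18, 253, 777]) picture_frame();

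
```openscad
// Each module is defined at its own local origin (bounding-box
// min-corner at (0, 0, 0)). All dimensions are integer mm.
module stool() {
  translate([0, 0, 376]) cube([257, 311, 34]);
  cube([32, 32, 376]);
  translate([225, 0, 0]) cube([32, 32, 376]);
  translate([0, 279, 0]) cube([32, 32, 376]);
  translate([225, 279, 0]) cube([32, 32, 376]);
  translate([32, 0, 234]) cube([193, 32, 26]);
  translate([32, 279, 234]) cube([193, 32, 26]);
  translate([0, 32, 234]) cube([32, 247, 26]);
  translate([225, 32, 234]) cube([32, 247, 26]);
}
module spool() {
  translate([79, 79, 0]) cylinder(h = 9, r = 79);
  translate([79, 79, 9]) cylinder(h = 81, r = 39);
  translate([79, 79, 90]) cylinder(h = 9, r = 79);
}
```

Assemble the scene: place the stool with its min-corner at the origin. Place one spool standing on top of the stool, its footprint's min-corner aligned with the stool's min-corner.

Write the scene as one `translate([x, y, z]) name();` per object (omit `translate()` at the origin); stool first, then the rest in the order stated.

stool();
translate([0, 0, 410]) spool();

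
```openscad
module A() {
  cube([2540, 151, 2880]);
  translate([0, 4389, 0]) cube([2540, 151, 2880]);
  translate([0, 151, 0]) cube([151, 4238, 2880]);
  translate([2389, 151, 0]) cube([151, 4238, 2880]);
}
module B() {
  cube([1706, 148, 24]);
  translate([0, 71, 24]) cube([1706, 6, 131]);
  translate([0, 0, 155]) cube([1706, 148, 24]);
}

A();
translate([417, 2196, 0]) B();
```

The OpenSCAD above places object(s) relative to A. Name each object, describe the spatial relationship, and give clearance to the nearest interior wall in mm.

A is a house frame. B is an I-beam. The I-beam sits inside the house frame, centred. The clearance to the nearest interior wall is 266 mm.

Clearances: x = 266, y = 2045; minimum 266 mm.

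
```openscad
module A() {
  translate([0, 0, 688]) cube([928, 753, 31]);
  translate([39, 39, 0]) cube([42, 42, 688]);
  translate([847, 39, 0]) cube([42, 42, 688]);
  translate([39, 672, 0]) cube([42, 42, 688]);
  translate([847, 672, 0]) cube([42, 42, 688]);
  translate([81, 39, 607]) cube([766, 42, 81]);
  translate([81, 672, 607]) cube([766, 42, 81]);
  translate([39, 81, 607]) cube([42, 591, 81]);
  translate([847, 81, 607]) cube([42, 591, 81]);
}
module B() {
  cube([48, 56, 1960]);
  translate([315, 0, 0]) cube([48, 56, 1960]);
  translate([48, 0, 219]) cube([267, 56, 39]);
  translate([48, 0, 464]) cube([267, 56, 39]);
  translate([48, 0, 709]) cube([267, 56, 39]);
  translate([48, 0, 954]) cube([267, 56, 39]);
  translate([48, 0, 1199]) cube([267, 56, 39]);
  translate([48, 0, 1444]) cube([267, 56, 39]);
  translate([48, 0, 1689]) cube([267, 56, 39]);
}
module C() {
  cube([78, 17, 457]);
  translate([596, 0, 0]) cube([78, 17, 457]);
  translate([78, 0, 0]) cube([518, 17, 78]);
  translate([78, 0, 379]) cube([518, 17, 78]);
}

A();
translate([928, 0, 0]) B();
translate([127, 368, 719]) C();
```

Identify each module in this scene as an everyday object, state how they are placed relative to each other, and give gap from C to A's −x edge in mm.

A is a table. B is a ladder. C is a picture frame. The ladder is against the table's +x side, with their −y faces flush. The picture frame is on top of the table, centred. The gap from the picture frame to the table's −x edge is 127 mm.

The picture frame's min-x is at 127; the table's min-x is 0; gap = 127 mm.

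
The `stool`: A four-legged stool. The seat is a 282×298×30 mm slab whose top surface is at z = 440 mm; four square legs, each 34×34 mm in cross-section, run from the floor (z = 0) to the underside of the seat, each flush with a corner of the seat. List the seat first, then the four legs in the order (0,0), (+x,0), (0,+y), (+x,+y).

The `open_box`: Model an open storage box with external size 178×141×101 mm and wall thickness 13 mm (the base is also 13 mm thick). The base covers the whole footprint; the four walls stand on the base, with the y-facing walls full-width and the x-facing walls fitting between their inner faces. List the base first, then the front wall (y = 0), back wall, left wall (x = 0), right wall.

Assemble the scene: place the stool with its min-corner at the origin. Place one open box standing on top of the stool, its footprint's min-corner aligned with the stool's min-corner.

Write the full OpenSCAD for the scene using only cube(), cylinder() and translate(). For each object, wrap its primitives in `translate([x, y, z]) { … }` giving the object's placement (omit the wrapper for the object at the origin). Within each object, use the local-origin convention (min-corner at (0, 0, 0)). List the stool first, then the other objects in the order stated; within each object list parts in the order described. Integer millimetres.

translate([0, 0, 410]) cube([282, 298, 30]);
cube([34, 34, 410]);
translate([248, 0, 0]) cube([34, 34, 410]);
translate([0, 264, 0]) cube([34, 34, 410]);
translate([248, 264, 0]) cube([34, 34, 410]);
translate([0, 0, 440]) {
  cube([178, 141, 13]);
  translate([0, 0, 13]) cube([178, 13, 88]);
  translate([0, 128, 13]) cube([178, 13, 88]);
  translate([0, 13, 13]) cube([13, 115, 88]);
  translate([165, 13, 13]) cube([13, 115, 88]);
}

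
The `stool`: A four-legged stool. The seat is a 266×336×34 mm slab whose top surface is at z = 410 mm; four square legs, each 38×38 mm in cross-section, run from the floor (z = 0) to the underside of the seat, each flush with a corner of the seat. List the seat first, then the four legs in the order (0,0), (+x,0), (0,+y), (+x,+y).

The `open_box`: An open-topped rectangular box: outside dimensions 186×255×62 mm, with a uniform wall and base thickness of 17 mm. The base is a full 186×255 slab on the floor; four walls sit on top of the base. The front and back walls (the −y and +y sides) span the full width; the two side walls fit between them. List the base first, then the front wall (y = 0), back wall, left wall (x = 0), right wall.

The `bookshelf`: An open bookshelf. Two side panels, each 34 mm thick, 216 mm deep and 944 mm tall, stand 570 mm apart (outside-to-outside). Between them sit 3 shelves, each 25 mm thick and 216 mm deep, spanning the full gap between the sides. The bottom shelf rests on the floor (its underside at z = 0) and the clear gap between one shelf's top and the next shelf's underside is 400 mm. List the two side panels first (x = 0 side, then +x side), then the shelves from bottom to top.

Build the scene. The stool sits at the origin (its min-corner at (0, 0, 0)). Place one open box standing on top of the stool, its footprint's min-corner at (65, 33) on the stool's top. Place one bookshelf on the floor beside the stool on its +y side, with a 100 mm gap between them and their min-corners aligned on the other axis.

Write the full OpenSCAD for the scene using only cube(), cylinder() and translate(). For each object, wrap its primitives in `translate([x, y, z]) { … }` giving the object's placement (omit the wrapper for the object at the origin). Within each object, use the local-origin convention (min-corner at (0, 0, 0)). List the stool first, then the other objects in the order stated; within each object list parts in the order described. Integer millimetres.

translate([0, 0, 376]) cube([266, 336, 34]);
cube([38, 38, 376]);
translate([228, 0, 0]) cube([38, 38, 376]);
translate([0, 298, 0]) cube([38, 38, 376]);
translate([228, 298, 0]) cube([38, 38, 376]);
translate([65, 33, 410]) {
  cube([186, 255, 17]);
  translate([0, 0, 17]) cube([186, 17, 45]);
  translate([0, 238, 17]) cube([186, 17, 45]);
  translate([0, 17, 17]) cube([17, 221, 45]);
  translate([169, 17, 17]) cube([17, 221, 45]);
}
translate([0, 436, 0]) {
  cube([34, 216, 944]);
  translate([536, 0, 0]) cube([34, 216, 944]);
  translate([34, 0, 0]) cube([502, 216, 25]);
  translate([34, 0, 425]) cube([502, 216, 25]);
  translate([34, 0, 850]) cube([502, 216, 25]);
}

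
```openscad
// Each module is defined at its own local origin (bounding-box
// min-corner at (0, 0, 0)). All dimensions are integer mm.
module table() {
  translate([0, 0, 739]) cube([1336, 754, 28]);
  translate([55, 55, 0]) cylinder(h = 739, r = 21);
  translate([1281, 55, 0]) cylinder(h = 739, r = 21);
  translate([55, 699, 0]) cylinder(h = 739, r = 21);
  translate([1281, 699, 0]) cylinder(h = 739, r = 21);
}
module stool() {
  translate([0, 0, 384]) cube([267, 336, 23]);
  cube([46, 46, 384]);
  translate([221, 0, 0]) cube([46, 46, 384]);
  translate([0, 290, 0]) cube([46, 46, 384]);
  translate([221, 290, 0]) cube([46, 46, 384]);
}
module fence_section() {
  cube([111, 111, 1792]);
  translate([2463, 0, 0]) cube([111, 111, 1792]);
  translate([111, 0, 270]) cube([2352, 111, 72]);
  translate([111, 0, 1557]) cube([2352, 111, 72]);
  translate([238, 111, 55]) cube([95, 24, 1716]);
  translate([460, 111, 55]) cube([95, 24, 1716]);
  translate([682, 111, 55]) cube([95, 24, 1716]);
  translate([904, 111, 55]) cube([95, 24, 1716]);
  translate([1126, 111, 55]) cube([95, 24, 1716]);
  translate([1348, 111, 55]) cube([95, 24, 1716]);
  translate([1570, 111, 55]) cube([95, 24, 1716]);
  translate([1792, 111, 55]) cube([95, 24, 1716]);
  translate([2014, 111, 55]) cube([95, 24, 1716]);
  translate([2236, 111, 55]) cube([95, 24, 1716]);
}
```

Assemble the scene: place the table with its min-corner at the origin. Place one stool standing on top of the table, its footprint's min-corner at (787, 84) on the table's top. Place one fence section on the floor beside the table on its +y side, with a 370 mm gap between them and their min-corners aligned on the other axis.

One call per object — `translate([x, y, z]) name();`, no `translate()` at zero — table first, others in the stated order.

table();
translate([787, 84, 767]) stool();
translate([0, 1124, 0]) fence_section();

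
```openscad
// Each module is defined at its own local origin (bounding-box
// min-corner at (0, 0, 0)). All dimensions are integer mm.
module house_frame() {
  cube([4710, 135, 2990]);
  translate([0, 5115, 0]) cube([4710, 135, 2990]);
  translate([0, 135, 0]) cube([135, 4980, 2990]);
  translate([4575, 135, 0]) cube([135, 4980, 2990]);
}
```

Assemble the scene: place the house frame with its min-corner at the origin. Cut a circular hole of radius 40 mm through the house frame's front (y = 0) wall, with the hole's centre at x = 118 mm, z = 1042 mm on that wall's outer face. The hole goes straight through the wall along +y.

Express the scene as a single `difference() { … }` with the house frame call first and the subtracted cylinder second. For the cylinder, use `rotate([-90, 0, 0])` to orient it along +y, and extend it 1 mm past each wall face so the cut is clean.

difference() {
  house_frame();
  translate([118, -1, 1042]) rotate([-90, 0, 0]) cylinder(h = 137, r = 40);
}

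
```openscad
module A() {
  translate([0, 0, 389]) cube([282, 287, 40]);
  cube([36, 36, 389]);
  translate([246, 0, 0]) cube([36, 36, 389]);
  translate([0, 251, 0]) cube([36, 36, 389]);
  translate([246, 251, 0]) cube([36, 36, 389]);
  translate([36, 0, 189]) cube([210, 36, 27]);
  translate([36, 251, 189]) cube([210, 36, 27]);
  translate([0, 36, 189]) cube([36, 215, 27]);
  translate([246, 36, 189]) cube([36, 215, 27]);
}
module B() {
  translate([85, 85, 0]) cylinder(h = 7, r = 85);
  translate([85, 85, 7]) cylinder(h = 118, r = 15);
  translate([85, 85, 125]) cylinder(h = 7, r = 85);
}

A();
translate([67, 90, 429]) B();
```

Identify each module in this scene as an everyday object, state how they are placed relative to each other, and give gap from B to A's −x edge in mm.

A is a stool. B is a spool. The spool is on top of the stool. The gap from the spool to the stool's −x edge is 67 mm.

The spool's min-x is at 67; the stool's min-x is 0; gap = 67 mm.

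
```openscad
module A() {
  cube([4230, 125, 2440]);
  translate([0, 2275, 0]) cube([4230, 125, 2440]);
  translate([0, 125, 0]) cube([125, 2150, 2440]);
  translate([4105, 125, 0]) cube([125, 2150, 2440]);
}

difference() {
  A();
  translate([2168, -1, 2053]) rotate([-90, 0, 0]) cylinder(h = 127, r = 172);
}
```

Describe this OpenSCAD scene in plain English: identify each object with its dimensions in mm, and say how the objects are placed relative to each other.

A is the wall frame of a small rectangular building: four walls, each 2440 mm tall and 125 mm thick, enclosing a footprint 4230 mm (x) by 2400 mm (y) outside-to-outside, with no floor or roof. The front and back walls (the −y and +y sides) span the full width; the two side walls fit between them.

The house frame has a circular hole of radius 172 mm through its front wall, centred at (x = 2168, z = 2053).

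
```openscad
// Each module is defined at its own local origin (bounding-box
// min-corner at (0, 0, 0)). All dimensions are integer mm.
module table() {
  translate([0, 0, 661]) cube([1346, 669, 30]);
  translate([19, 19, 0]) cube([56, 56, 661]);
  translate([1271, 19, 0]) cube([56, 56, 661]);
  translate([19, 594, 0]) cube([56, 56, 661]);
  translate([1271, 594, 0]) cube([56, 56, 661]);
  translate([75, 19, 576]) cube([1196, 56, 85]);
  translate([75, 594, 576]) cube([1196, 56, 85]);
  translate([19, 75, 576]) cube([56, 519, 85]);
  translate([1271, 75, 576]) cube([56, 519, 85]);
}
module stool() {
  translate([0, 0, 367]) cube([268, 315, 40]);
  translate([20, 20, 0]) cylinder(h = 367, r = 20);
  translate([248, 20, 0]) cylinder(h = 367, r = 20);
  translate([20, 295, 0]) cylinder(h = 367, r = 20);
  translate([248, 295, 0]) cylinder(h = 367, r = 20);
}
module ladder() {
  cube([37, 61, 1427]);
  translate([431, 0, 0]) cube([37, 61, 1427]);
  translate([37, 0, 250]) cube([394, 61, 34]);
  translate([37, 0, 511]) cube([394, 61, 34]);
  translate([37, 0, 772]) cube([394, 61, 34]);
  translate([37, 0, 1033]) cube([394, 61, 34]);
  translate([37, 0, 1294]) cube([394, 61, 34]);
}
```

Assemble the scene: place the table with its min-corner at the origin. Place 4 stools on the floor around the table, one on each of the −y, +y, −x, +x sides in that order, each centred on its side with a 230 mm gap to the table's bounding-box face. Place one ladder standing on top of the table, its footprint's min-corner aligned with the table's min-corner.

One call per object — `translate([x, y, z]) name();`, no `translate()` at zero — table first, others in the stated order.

table();
translate([539, -545, 0]) stool();
translate([539, 899, 0]) stool();
translate([-498, 177, 0]) stool();
translate([1576, 177, 0]) stool();
translate([0, 0, 691]) ladder();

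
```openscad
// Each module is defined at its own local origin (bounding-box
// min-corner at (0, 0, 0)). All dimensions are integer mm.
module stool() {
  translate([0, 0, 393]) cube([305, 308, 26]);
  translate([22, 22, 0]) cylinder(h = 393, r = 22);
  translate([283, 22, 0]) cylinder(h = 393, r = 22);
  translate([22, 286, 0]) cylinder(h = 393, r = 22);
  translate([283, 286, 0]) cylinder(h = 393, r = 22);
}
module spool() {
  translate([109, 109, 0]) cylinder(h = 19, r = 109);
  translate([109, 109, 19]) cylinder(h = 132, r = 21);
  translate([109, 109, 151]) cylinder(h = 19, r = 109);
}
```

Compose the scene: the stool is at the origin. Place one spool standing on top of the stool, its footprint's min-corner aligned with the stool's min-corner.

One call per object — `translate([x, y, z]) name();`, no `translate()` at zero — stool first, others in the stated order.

stool();
translate([0, 0, 419]) spool();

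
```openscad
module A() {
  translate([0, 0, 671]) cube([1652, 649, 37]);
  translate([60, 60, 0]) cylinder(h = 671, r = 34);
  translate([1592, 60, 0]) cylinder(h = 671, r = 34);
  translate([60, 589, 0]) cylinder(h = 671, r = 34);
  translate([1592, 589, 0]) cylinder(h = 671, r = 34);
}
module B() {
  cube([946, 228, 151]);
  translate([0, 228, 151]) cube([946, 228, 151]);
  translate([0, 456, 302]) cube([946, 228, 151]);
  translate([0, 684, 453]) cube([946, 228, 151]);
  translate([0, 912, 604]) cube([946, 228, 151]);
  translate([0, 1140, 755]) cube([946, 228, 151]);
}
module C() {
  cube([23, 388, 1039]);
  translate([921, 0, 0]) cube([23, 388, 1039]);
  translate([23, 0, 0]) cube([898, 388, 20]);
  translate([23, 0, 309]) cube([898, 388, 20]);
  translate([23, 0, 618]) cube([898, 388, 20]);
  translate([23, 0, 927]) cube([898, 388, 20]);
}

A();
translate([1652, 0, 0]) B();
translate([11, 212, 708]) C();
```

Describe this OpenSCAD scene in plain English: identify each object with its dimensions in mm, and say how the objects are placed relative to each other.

A is a table with a 1652×649 mm rectangular top, 37 mm thick, top surface at z = 708 mm, supported by four round legs of 68 mm diameter, each leg's bounding box inset 26 mm from the nearest pair of top edges, running from the floor.

B is a straight staircase of 6 solid steps. Each step is 946 mm wide (x), 228 mm deep (y, the going) and 151 mm tall (the rise). The first step rests on the floor; each subsequent step sits one going further in +y and one rise higher in +z, directly behind and above the previous step with no overlap.

C is a bookshelf 944 mm wide overall, 388 mm deep and 1039 mm tall. The two sides are 23 mm thick vertical panels. 4 horizontal shelves of 20 mm thickness span between the inner faces of the sides; the lowest shelf sits on the floor and shelves are stacked with a clear vertical gap of 289 mm between each pair.

The staircase is against the table's +x side, with their −y faces flush. The bookshelf is on top of the table.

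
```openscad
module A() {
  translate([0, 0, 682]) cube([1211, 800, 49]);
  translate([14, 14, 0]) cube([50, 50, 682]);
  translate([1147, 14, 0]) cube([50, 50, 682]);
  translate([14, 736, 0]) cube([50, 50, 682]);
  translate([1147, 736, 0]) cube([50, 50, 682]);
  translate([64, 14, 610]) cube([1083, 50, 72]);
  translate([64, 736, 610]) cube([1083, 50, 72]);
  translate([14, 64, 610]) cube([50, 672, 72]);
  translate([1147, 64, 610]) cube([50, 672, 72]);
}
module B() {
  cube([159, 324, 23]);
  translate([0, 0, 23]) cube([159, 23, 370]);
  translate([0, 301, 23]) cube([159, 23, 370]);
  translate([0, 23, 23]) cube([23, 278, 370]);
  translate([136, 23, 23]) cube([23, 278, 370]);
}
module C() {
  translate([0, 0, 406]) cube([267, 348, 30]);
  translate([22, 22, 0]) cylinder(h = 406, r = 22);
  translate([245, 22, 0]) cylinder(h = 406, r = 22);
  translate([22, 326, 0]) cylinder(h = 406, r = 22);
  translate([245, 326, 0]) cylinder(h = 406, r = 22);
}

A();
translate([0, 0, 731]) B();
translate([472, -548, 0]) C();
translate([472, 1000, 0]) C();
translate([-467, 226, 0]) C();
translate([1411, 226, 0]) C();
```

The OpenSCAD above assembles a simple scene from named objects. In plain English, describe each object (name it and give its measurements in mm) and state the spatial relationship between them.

A is a table: top 1211 mm (x) × 800 mm (y), 49 mm thick, upper face at z = 731 mm, on four 50×50 mm square legs, each inset 14 mm from the nearest pair of top edges, running from z = 0 to the bottom of the top. Four apron rails, 50 mm thick and 72 mm tall, run between adjacent legs with their top edges flush with the underside of the top and their outer faces flush with the legs' outer faces.

B is an open storage box with external size 159×324×393 mm and wall thickness 23 mm (the base is also 23 mm thick). The base covers the whole footprint; the four walls stand on the base, with the y-facing walls full-width and the x-facing walls fitting between their inner faces.

C is a four-legged stool. The seat is a 267×348×30 mm slab whose top surface is at z = 436 mm; four round legs, each 44 mm in diameter, run from the floor (z = 0) to the underside of the seat, each leg's axis is inset half a diameter from the nearest pair of seat edges (so the leg's bounding box is flush with the corner).

The open box is on top of the table. Four stools sit around the table at the −y, +y, −x, +x sides.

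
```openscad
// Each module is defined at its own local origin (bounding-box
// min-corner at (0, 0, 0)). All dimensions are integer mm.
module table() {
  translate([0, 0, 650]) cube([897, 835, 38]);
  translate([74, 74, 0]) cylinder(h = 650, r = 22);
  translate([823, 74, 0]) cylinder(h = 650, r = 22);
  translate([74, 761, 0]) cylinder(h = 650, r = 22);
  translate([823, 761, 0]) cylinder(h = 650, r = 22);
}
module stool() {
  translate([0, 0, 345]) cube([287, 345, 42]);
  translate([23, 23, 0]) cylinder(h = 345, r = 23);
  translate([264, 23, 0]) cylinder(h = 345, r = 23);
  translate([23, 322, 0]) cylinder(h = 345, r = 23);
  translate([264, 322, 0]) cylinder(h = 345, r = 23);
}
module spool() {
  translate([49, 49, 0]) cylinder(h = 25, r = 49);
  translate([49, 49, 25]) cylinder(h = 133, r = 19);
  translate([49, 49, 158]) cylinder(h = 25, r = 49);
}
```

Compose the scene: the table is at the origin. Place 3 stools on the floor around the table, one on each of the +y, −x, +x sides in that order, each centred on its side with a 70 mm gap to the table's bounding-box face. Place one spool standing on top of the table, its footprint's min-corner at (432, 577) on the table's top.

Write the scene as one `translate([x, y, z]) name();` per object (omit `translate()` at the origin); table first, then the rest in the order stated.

table();
translate([305, 905, 0]) stool();
translate([-357, 245, 0]) stool();
translate([967, 245, 0]) stool();
translate([432, 577, 688]) spool();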